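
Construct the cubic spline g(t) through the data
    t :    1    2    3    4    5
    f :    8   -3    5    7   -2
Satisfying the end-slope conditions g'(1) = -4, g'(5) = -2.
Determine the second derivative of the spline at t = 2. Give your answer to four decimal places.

42.7143

Write M_i for g''(x_i). With h_i = 1, 1, 1, 1 and divided differences Δ_i = -11, 8, 2, -9, the continuity of g' gives the tridiagonal system
  1·M_0 + 4·M_1 + 1·M_2 = 6(Δ_1 - Δ_0) = 114
  1·M_1 + 4·M_2 + 1·M_3 = 6(Δ_2 - Δ_1) = -36
  1·M_2 + 4·M_3 + 1·M_4 = 6(Δ_3 - Δ_2) = -66
Clamped end conditions give two more equations: 2h_0·M_0 + h_0·M_1 = 6(Δ_0 - g'(1)) = -42 and h_3·M_3 + 2h_3·M_4 = 6(g'(5) - Δ_3) = 42.
Solving the tridiagonal system: M_0 = -593/14, M_1 = 299/7, M_2 = -29/2, M_3 = -145/7, M_4 = 439/14.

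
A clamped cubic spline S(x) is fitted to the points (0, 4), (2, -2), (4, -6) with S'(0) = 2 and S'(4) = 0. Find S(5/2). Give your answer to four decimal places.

-3.8203

Put M_i = S'' at the i-th knot. Here h = (2, 2) and Δ = (-3, -2), so the interior equations h_(i-1)·M_(i-1) + 2(h_(i-1)+h_i)·M_i + h_i·M_(i+1) = 6(Δ_i − Δ_(i-1)) read
  2·M_0 + 8·M_1 + 2·M_2 = 6(Δ_1 - Δ_0) = 6
Clamped end conditions give two more equations: 2h_0·M_0 + h_0·M_1 = 6(Δ_0 - S'(0)) = -30 and h_1·M_1 + 2h_1·M_2 = 6(S'(4) - Δ_1) = 12.
Hence M_0 = -35/4, M_1 = 5/2, M_2 = 7/4.
On [2, 4], S(x) = -2 - 17/4·(x - 2) + 5/4·(x - 2)² - 1/16·(x - 2)³.
With (x - 2) = 1/2: S(5/2) = -489/128.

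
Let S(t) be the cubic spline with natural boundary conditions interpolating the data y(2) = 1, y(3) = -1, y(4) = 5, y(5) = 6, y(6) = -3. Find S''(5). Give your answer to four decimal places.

-13.0714

Let σ_i = S''(x_i). Step sizes h_i = 1, 1, 1, 1; slopes of the chords Δ_i = (y_(i+1) - y_i)/h_i = -2, 6, 1, -9.
  1·σ_0 + 4·σ_1 + 1·σ_2 = 6(Δ_1 - Δ_0) = 48
  1·σ_1 + 4·σ_2 + 1·σ_3 = 6(Δ_2 - Δ_1) = -30
  1·σ_2 + 4·σ_3 + 1·σ_4 = 6(Δ_3 - Δ_2) = -60
Natural end conditions: σ_0 = σ_4 = 0.
Solving the tridiagonal system: σ_0 = 0, σ_1 = 195/14, σ_2 = -54/7, σ_3 = -183/14, σ_4 = 0.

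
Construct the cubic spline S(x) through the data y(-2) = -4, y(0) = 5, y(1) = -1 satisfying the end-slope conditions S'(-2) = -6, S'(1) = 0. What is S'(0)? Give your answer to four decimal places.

-2.7500

With m_i denoting the second derivative at x_i, h_i = 2, 1, and Δ_i = (y_(i+1) − y_i)/h_i = 9/2, -6:
  2·m_0 + 6·m_1 + 1·m_2 = 6(Δ_1 - Δ_0) = -63
Clamped end conditions give two more equations: 2h_0·m_0 + h_0·m_1 = 6(Δ_0 - S'(-2)) = 63 and h_1·m_1 + 2h_1·m_2 = 6(S'(1) - Δ_1) = 36.
Solving the tridiagonal system: m_0 = 113/4, m_1 = -25, m_2 = 61/2.
On [0, 1], S'(x) = b_1 + 2c_1·x + 3d_1·x² with b_1 = Δ_1 - h_1(2m_1 + m_2)/6 = -11/4, c_1 = m_1/2 = -25/2, d_1 = (m_2 - m_1)/(6h_1) = 37/4. So S'(0) = -11/4.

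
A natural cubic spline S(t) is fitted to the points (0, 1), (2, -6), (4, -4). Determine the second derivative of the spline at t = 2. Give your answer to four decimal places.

Put σ_i = S'' at the i-th knot. Here h = (2, 2) and Δ = (-7/2, 1), so the interior equations h_(i-1)·σ_(i-1) + 2(h_(i-1)+h_i)·σ_i + h_i·σ_(i+1) = 6(Δ_i − Δ_(i-1)) read
  2·σ_0 + 8·σ_1 + 2·σ_2 = 6(Δ_1 - Δ_0) = 27
Natural end conditions: σ_0 = σ_2 = 0.
Solving the tridiagonal system: σ_0 = 0, σ_1 = 27/8, σ_2 = 0.

3.3750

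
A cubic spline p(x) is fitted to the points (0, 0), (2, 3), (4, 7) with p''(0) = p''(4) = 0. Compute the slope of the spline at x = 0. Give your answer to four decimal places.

1.3750

Write m_i for p''(x_i). With h_i = 2, 2 and divided differences Δ_i = 3/2, 2, the continuity of p' gives the tridiagonal system
  2·m_0 + 8·m_1 + 2·m_2 = 6(Δ_1 - Δ_0) = 3
Natural end conditions: m_0 = m_2 = 0.
Forward elimination and back-substitution give m_0 = 0, m_1 = 3/8, m_2 = 0.
On [0, 2], p'(x) = b_0 + 2c_0·x + 3d_0·x² with b_0 = Δ_0 - h_0(2m_0 + m_1)/6 = 11/8, c_0 = m_0/2 = 0, d_0 = (m_1 - m_0)/(6h_0) = 1/32. So p'(0) = 11/8.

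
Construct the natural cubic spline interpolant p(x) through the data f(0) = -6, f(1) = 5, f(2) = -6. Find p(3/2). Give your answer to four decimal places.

Let σ_i = p''(x_i). Step sizes h_i = 1, 1; slopes of the chords Δ_i = (y_(i+1) - y_i)/h_i = 11, -11.
  1·σ_0 + 4·σ_1 + 1·σ_2 = 6(Δ_1 - Δ_0) = -132
Natural end conditions: σ_0 = σ_2 = 0.
Forward elimination and back-substitution give σ_0 = 0, σ_1 = -33, σ_2 = 0.
On [1, 2], p(x) = 5 + 0·(x - 1) - 33/2·(x - 1)² + 11/2·(x - 1)³.
With (x - 1) = 1/2: p(3/2) = 25/16.

1.5625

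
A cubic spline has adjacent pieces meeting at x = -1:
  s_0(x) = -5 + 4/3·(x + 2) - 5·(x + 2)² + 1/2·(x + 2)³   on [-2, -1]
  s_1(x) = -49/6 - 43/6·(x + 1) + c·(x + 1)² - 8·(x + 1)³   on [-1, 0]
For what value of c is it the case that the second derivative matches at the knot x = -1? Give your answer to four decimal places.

s_0''(x) = -10 + 3·(x + 2), so s_0''(-1) = -7. On the right, s_1''(-1) = 2c, so c = -7/2.

-3.5000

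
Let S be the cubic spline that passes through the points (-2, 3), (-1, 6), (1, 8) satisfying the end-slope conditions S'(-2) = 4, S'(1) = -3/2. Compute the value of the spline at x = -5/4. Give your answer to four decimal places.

5.3789

With M_i denoting the second derivative at x_i, h_i = 1, 2, and Δ_i = (y_(i+1) − y_i)/h_i = 3, 1:
  1·M_0 + 6·M_1 + 2·M_2 = 6(Δ_1 - Δ_0) = -12
Clamped end conditions give two more equations: 2h_0·M_0 + h_0·M_1 = 6(Δ_0 - S'(-2)) = -6 and h_1·M_1 + 2h_1·M_2 = 6(S'(1) - Δ_1) = -15.
Solving: M_0 = -17/6, M_1 = -1/3, M_2 = -43/12.
On [-2, -1], S(x) = 3 + 4·(x + 2) - 17/12·(x + 2)² + 5/12·(x + 2)³.
With (x + 2) = 3/4: S(-5/4) = 1377/256.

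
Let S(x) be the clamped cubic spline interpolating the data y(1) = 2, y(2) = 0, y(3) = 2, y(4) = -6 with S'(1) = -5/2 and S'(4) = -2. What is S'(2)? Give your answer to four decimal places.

Let M_i = S''(x_i). Step sizes h_i = 1, 1, 1; slopes of the chords Δ_i = (y_(i+1) - y_i)/h_i = -2, 2, -8.
  1·M_0 + 4·M_1 + 1·M_2 = 6(Δ_1 - Δ_0) = 24
  1·M_1 + 4·M_2 + 1·M_3 = 6(Δ_2 - Δ_1) = -60
Clamped end conditions give two more equations: 2h_0·M_0 + h_0·M_1 = 6(Δ_0 - S'(1)) = 3 and h_2·M_2 + 2h_2·M_3 = 6(S'(4) - Δ_2) = 36.
Forward elimination and back-substitution give M_0 = -82/15, M_1 = 209/15, M_2 = -394/15, M_3 = 467/15.
On [2, 3], S'(x) = b_1 + 2c_1·(x - 2) + 3d_1·(x - 2)² with b_1 = Δ_1 - h_1(2M_1 + M_2)/6 = 26/15, c_1 = M_1/2 = 209/30, d_1 = (M_2 - M_1)/(6h_1) = -67/10. So S'(2) = 26/15.

1.7333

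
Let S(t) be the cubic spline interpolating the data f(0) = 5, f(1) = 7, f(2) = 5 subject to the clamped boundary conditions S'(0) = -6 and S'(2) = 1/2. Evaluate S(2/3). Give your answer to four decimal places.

Write M_i for S''(x_i). With h_i = 1, 1 and divided differences Δ_i = 2, -2, the continuity of S' gives the tridiagonal system
  1·M_0 + 4·M_1 + 1·M_2 = 6(Δ_1 - Δ_0) = -24
Clamped end conditions give two more equations: 2h_0·M_0 + h_0·M_1 = 6(Δ_0 - S'(0)) = 48 and h_1·M_1 + 2h_1·M_2 = 6(S'(2) - Δ_1) = 15.
Solving: M_0 = 133/4, M_1 = -37/2, M_2 = 67/4.
On [0, 1], S(t) = 5 - 6·t + 133/8·t² - 69/8·t³.
With t = 2/3: S(2/3) = 35/6.

5.8333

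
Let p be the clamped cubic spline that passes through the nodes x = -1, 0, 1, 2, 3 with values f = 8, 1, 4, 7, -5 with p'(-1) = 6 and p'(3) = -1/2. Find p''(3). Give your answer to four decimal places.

52.5893

With σ_i denoting the second derivative at x_i, h_i = 1, 1, 1, 1, and Δ_i = (y_(i+1) − y_i)/h_i = -7, 3, 3, -12:
  1·σ_0 + 4·σ_1 + 1·σ_2 = 6(Δ_1 - Δ_0) = 60
  1·σ_1 + 4·σ_2 + 1·σ_3 = 6(Δ_2 - Δ_1) = 0
  1·σ_2 + 4·σ_3 + 1·σ_4 = 6(Δ_3 - Δ_2) = -90
Clamped end conditions give two more equations: 2h_0·σ_0 + h_0·σ_1 = 6(Δ_0 - p'(-1)) = -78 and h_3·σ_3 + 2h_3·σ_4 = 6(p'(3) - Δ_3) = 69.
Hence σ_0 = -2959/56, σ_1 = 775/28, σ_2 = 17/8, σ_3 = -1013/28, σ_4 = 2945/56.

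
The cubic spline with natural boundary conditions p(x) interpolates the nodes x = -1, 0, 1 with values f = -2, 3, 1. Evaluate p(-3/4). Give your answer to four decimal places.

-0.3398

Put M_i = p'' at the i-th knot. Here h = (1, 1) and Δ = (5, -2), so the interior equations h_(i-1)·M_(i-1) + 2(h_(i-1)+h_i)·M_i + h_i·M_(i+1) = 6(Δ_i − Δ_(i-1)) read
  1·M_0 + 4·M_1 + 1·M_2 = 6(Δ_1 - Δ_0) = -42
Natural end conditions: M_0 = M_2 = 0.
Hence M_0 = 0, M_1 = -21/2, M_2 = 0.
On [-1, 0], p(x) = -2 + 27/4·(x + 1) + 0·(x + 1)² - 7/4·(x + 1)³.
With (x + 1) = 1/4: p(-3/4) = -87/256.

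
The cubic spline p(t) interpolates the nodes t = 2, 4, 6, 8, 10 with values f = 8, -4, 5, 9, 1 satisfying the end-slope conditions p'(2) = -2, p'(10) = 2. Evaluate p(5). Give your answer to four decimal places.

Put M_i = p'' at the i-th knot. Here h = (2, 2, 2, 2) and Δ = (-6, 9/2, 2, -4), so the interior equations h_(i-1)·M_(i-1) + 2(h_(i-1)+h_i)·M_i + h_i·M_(i+1) = 6(Δ_i − Δ_(i-1)) read
  2·M_0 + 8·M_1 + 2·M_2 = 6(Δ_1 - Δ_0) = 63
  2·M_1 + 8·M_2 + 2·M_3 = 6(Δ_2 - Δ_1) = -15
  2·M_2 + 8·M_3 + 2·M_4 = 6(Δ_3 - Δ_2) = -36
Clamped end conditions give two more equations: 2h_0·M_0 + h_0·M_1 = 6(Δ_0 - p'(2)) = -24 and h_3·M_3 + 2h_3·M_4 = 6(p'(10) - Δ_3) = 36.
Solving the tridiagonal system: M_0 = -1321/112, M_1 = 649/56, M_2 = -49/16, M_3 = -383/56, M_4 = 1391/112.
On [4, 6], p(t) = -4 - 247/112·(t - 4) + 649/112·(t - 4)² - 547/448·(t - 4)³.
With (t - 4) = 1: p(5) = -731/448.

-1.6317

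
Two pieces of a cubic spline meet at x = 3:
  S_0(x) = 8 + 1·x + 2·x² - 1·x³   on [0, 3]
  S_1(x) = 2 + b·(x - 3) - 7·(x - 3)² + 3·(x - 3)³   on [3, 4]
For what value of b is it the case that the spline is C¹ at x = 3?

-14

S_0'(x) = 1 + 4·x - 3·x², so S_0'(3) = -14. On the right, S_1'(3) = b, so b = -14.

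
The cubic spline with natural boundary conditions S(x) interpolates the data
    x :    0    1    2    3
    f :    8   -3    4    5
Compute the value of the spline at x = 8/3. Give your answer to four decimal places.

Let σ_i = S''(x_i). Step sizes h_i = 1, 1, 1; slopes of the chords Δ_i = (y_(i+1) - y_i)/h_i = -11, 7, 1.
  1·σ_0 + 4·σ_1 + 1·σ_2 = 6(Δ_1 - Δ_0) = 108
  1·σ_1 + 4·σ_2 + 1·σ_3 = 6(Δ_2 - Δ_1) = -36
Natural end conditions: σ_0 = σ_3 = 0.
Hence σ_0 = 0, σ_1 = 156/5, σ_2 = -84/5, σ_3 = 0.
On [2, 3], S(x) = 4 + 33/5·(x - 2) - 42/5·(x - 2)² + 14/5·(x - 2)³.
With (x - 2) = 2/3: S(8/3) = 742/135.

5.4963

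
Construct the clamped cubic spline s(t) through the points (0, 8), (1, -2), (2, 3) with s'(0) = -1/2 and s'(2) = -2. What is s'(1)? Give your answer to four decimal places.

-3.1250

With σ_i denoting the second derivative at x_i, h_i = 1, 1, and Δ_i = (y_(i+1) − y_i)/h_i = -10, 5:
  1·σ_0 + 4·σ_1 + 1·σ_2 = 6(Δ_1 - Δ_0) = 90
Clamped end conditions give two more equations: 2h_0·σ_0 + h_0·σ_1 = 6(Δ_0 - s'(0)) = -57 and h_1·σ_1 + 2h_1·σ_2 = 6(s'(2) - Δ_1) = -42.
Solving the tridiagonal system: σ_0 = -207/4, σ_1 = 93/2, σ_2 = -177/4.
On [1, 2], s'(t) = b_1 + 2c_1·(t - 1) + 3d_1·(t - 1)² with b_1 = Δ_1 - h_1(2σ_1 + σ_2)/6 = -25/8, c_1 = σ_1/2 = 93/4, d_1 = (σ_2 - σ_1)/(6h_1) = -121/8. So s'(1) = -25/8.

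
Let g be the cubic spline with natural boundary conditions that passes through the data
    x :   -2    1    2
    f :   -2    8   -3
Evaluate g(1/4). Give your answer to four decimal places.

Put σ_i = g'' at the i-th knot. Here h = (3, 1) and Δ = (10/3, -11), so the interior equations h_(i-1)·σ_(i-1) + 2(h_(i-1)+h_i)·σ_i + h_i·σ_(i+1) = 6(Δ_i − Δ_(i-1)) read
  3·σ_0 + 8·σ_1 + 1·σ_2 = 6(Δ_1 - Δ_0) = -86
Natural end conditions: σ_0 = σ_2 = 0.
Solving: σ_0 = 0, σ_1 = -43/4, σ_2 = 0.
On [-2, 1], g(x) = -2 + 209/24·(x + 2) + 0·(x + 2)² - 43/72·(x + 2)³.
With (x + 2) = 9/4: g(1/4) = 5525/512.

10.7910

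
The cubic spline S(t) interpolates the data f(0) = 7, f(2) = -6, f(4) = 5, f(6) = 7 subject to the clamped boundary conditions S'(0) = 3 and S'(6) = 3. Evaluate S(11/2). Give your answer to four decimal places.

6.2938

Write M_i for S''(x_i). With h_i = 2, 2, 2 and divided differences Δ_i = -13/2, 11/2, 1, the continuity of S' gives the tridiagonal system
  2·M_0 + 8·M_1 + 2·M_2 = 6(Δ_1 - Δ_0) = 72
  2·M_1 + 8·M_2 + 2·M_3 = 6(Δ_2 - Δ_1) = -27
Clamped end conditions give two more equations: 2h_0·M_0 + h_0·M_1 = 6(Δ_0 - S'(0)) = -57 and h_2·M_2 + 2h_2·M_3 = 6(S'(6) - Δ_2) = 12.
Hence M_0 = -114/5, M_1 = 171/10, M_2 = -48/5, M_3 = 39/5.
On [4, 6], S(t) = 5 + 24/5·(t - 4) - 24/5·(t - 4)² + 29/20·(t - 4)³.
With (t - 4) = 3/2: S(11/2) = 1007/160.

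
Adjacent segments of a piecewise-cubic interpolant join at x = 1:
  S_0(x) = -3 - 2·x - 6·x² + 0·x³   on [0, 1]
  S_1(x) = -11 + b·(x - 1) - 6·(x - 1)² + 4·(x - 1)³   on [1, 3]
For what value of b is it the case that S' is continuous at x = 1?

-14

S_0'(x) = -2 - 12·x + 0·x², so S_0'(1) = -14. On the right, S_1'(1) = b, so b = -14.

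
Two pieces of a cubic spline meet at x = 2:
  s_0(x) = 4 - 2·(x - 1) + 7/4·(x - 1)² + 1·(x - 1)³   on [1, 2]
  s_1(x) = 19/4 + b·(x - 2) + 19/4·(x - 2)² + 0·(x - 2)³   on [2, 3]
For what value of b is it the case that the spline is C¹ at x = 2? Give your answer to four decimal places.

s_0'(x) = -2 + 7/2·(x - 1) + 3·(x - 1)², so s_0'(2) = 9/2. On the right, s_1'(2) = b, so b = 9/2.

4.5000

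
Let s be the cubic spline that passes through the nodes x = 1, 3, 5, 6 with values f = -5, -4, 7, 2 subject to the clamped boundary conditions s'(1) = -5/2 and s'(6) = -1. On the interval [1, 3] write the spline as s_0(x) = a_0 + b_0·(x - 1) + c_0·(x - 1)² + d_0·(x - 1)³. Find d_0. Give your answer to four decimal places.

0.5870

Write M_i for s''(x_i). With h_i = 2, 2, 1 and divided differences Δ_i = 1/2, 11/2, -5, the continuity of s' gives the tridiagonal system
  2·M_0 + 8·M_1 + 2·M_2 = 6(Δ_1 - Δ_0) = 30
  2·M_1 + 6·M_2 + 1·M_3 = 6(Δ_2 - Δ_1) = -63
Clamped end conditions give two more equations: 2h_0·M_0 + h_0·M_1 = 6(Δ_0 - s'(1)) = 18 and h_2·M_2 + 2h_2·M_3 = 6(s'(6) - Δ_2) = 24.
Solving: M_0 = 15/23, M_1 = 177/23, M_2 = -378/23, M_3 = 465/23.
On [1, 3], with s_0(x) = a_0 + b_0·(x - 1) + c_0·(x - 1)² + d_0·(x - 1)³: c_0 = M_0/2 = 15/46, d_0 = (M_1 - M_0)/(6h_0) = 27/46, b_0 = Δ_0 - h_0(2M_0 + M_1)/6 = -5/2.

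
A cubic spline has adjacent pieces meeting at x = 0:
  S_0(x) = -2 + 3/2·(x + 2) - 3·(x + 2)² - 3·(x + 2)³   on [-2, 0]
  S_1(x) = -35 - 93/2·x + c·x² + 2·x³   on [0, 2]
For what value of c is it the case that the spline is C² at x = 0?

-21

S_0''(x) = -6 - 18·(x + 2), so S_0''(0) = -42. On the right, S_1''(0) = 2c, so c = -21.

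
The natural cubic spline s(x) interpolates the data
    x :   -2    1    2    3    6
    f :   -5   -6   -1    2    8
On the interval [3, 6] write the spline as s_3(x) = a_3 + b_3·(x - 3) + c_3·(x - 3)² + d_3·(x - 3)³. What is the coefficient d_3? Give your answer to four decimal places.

0.0134

Write m_i for s''(x_i). With h_i = 3, 1, 1, 3 and divided differences Δ_i = -1/3, 5, 3, 2, the continuity of s' gives the tridiagonal system
  3·m_0 + 8·m_1 + 1·m_2 = 6(Δ_1 - Δ_0) = 32
  1·m_1 + 4·m_2 + 1·m_3 = 6(Δ_2 - Δ_1) = -12
  1·m_2 + 8·m_3 + 3·m_4 = 6(Δ_3 - Δ_2) = -6
Natural end conditions: m_0 = m_4 = 0.
Hence m_0 = 0, m_1 = 541/120, m_2 = -61/15, m_3 = -29/120, m_4 = 0.
On [3, 6], with s_3(x) = a_3 + b_3·(x - 3) + c_3·(x - 3)² + d_3·(x - 3)³: c_3 = m_3/2 = -29/240, d_3 = (m_4 - m_3)/(6h_3) = 29/2160, b_3 = Δ_3 - h_3(2m_3 + m_4)/6 = 269/120.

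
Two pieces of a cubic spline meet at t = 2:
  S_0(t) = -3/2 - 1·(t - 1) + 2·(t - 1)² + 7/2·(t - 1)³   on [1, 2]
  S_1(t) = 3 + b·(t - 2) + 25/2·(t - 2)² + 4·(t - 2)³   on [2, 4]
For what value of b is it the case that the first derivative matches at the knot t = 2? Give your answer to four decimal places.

13.5000

S_0'(t) = -1 + 4·(t - 1) + 21/2·(t - 1)², so S_0'(2) = 27/2. On the right, S_1'(2) = b, so b = 27/2.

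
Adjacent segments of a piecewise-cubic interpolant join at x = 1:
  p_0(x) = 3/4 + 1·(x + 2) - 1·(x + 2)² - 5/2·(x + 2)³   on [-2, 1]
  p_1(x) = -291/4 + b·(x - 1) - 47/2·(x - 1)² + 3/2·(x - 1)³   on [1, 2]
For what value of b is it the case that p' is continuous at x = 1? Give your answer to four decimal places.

-72.5000

p_0'(x) = 1 - 2·(x + 2) - 15/2·(x + 2)², so p_0'(1) = -145/2. On the right, p_1'(1) = b, so b = -145/2.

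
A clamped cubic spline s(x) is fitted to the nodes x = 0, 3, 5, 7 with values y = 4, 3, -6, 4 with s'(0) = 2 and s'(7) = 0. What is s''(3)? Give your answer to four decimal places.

With m_i denoting the second derivative at x_i, h_i = 3, 2, 2, and Δ_i = (y_(i+1) − y_i)/h_i = -1/3, -9/2, 5:
  3·m_0 + 10·m_1 + 2·m_2 = 6(Δ_1 - Δ_0) = -25
  2·m_1 + 8·m_2 + 2·m_3 = 6(Δ_2 - Δ_1) = 57
Clamped end conditions give two more equations: 2h_0·m_0 + h_0·m_1 = 6(Δ_0 - s'(0)) = -14 and h_2·m_2 + 2h_2·m_3 = 6(s'(7) - Δ_2) = -30.
Solving: m_0 = 11/111, m_1 = -180/37, m_2 = 432/37, m_3 = -987/74.

-4.8649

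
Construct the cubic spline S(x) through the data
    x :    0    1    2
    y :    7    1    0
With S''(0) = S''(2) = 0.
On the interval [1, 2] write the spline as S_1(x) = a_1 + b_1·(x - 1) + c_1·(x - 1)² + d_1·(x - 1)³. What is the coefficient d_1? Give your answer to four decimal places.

Let M_i = S''(x_i). Step sizes h_i = 1, 1; slopes of the chords Δ_i = (y_(i+1) - y_i)/h_i = -6, -1.
  1·M_0 + 4·M_1 + 1·M_2 = 6(Δ_1 - Δ_0) = 30
Natural end conditions: M_0 = M_2 = 0.
Solving: M_0 = 0, M_1 = 15/2, M_2 = 0.
On [1, 2], with S_1(x) = a_1 + b_1·(x - 1) + c_1·(x - 1)² + d_1·(x - 1)³: c_1 = M_1/2 = 15/4, d_1 = (M_2 - M_1)/(6h_1) = -5/4, b_1 = Δ_1 - h_1(2M_1 + M_2)/6 = -7/2.

-1.2500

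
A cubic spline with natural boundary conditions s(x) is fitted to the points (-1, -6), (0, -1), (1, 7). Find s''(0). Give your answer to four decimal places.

4.5000

Let σ_i = s''(x_i). Step sizes h_i = 1, 1; slopes of the chords Δ_i = (y_(i+1) - y_i)/h_i = 5, 8.
  1·σ_0 + 4·σ_1 + 1·σ_2 = 6(Δ_1 - Δ_0) = 18
Natural end conditions: σ_0 = σ_2 = 0.
Forward elimination and back-substitution give σ_0 = 0, σ_1 = 9/2, σ_2 = 0.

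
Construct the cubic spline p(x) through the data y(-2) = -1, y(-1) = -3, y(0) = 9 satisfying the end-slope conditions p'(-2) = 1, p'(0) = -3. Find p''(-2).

-32

With σ_i denoting the second derivative at x_i, h_i = 1, 1, and Δ_i = (y_(i+1) − y_i)/h_i = -2, 12:
  1·σ_0 + 4·σ_1 + 1·σ_2 = 6(Δ_1 - Δ_0) = 84
Clamped end conditions give two more equations: 2h_0·σ_0 + h_0·σ_1 = 6(Δ_0 - p'(-2)) = -18 and h_1·σ_1 + 2h_1·σ_2 = 6(p'(0) - Δ_1) = -90.
Hence σ_0 = -32, σ_1 = 46, σ_2 = -68.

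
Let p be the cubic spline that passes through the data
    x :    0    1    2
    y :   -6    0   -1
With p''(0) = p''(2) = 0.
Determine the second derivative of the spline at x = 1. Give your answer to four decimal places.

Put M_i = p'' at the i-th knot. Here h = (1, 1) and Δ = (6, -1), so the interior equations h_(i-1)·M_(i-1) + 2(h_(i-1)+h_i)·M_i + h_i·M_(i+1) = 6(Δ_i − Δ_(i-1)) read
  1·M_0 + 4·M_1 + 1·M_2 = 6(Δ_1 - Δ_0) = -42
Natural end conditions: M_0 = M_2 = 0.
Solving the tridiagonal system: M_0 = 0, M_1 = -21/2, M_2 = 0.

-10.5000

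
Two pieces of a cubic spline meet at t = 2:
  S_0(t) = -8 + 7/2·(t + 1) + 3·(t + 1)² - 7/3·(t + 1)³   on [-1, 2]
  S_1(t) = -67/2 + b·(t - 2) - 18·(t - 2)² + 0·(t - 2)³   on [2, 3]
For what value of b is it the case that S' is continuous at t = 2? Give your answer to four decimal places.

S_0'(t) = 7/2 + 6·(t + 1) - 7·(t + 1)², so S_0'(2) = -83/2. On the right, S_1'(2) = b, so b = -83/2.

-41.5000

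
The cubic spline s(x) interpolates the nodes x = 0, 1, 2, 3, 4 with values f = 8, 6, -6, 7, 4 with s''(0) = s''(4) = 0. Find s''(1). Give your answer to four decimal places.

Put M_i = s'' at the i-th knot. Here h = (1, 1, 1, 1) and Δ = (-2, -12, 13, -3), so the interior equations h_(i-1)·M_(i-1) + 2(h_(i-1)+h_i)·M_i + h_i·M_(i+1) = 6(Δ_i − Δ_(i-1)) read
  1·M_0 + 4·M_1 + 1·M_2 = 6(Δ_1 - Δ_0) = -60
  1·M_1 + 4·M_2 + 1·M_3 = 6(Δ_2 - Δ_1) = 150
  1·M_2 + 4·M_3 + 1·M_4 = 6(Δ_3 - Δ_2) = -96
Natural end conditions: M_0 = M_4 = 0.
Solving: M_0 = 0, M_1 = -57/2, M_2 = 54, M_3 = -75/2, M_4 = 0.

-28.5000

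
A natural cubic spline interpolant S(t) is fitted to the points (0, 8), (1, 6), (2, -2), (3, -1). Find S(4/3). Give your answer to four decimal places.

3.3185

Write M_i for S''(x_i). With h_i = 1, 1, 1 and divided differences Δ_i = -2, -8, 1, the continuity of S' gives the tridiagonal system
  1·M_0 + 4·M_1 + 1·M_2 = 6(Δ_1 - Δ_0) = -36
  1·M_1 + 4·M_2 + 1·M_3 = 6(Δ_2 - Δ_1) = 54
Natural end conditions: M_0 = M_3 = 0.
Hence M_0 = 0, M_1 = -66/5, M_2 = 84/5, M_3 = 0.
On [1, 2], S(t) = 6 - 32/5·(t - 1) - 33/5·(t - 1)² + 5·(t - 1)³.
With (t - 1) = 1/3: S(4/3) = 448/135.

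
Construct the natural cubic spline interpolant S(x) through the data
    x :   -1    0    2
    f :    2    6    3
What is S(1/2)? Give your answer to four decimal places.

6.4531

Let M_i = S''(x_i). Step sizes h_i = 1, 2; slopes of the chords Δ_i = (y_(i+1) - y_i)/h_i = 4, -3/2.
  1·M_0 + 6·M_1 + 2·M_2 = 6(Δ_1 - Δ_0) = -33
Natural end conditions: M_0 = M_2 = 0.
Solving the tridiagonal system: M_0 = 0, M_1 = -11/2, M_2 = 0.
On [0, 2], S(x) = 6 + 13/6·x - 11/4·x² + 11/24·x³.
With x = 1/2: S(1/2) = 413/64.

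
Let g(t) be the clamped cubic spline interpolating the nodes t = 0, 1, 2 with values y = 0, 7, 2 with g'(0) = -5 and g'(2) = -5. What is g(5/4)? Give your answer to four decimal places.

7.0156

Write σ_i for g''(x_i). With h_i = 1, 1 and divided differences Δ_i = 7, -5, the continuity of g' gives the tridiagonal system
  1·σ_0 + 4·σ_1 + 1·σ_2 = 6(Δ_1 - Δ_0) = -72
Clamped end conditions give two more equations: 2h_0·σ_0 + h_0·σ_1 = 6(Δ_0 - g'(0)) = 72 and h_1·σ_1 + 2h_1·σ_2 = 6(g'(2) - Δ_1) = 0.
Forward elimination and back-substitution give σ_0 = 54, σ_1 = -36, σ_2 = 18.
On [1, 2], g(t) = 7 + 4·(t - 1) - 18·(t - 1)² + 9·(t - 1)³.
With (t - 1) = 1/4: g(5/4) = 449/64.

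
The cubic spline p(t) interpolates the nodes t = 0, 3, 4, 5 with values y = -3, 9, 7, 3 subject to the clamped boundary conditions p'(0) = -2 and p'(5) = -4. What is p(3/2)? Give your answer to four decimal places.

1.9138

With m_i denoting the second derivative at x_i, h_i = 3, 1, 1, and Δ_i = (y_(i+1) − y_i)/h_i = 4, -2, -4:
  3·m_0 + 8·m_1 + 1·m_2 = 6(Δ_1 - Δ_0) = -36
  1·m_1 + 4·m_2 + 1·m_3 = 6(Δ_2 - Δ_1) = -12
Clamped end conditions give two more equations: 2h_0·m_0 + h_0·m_1 = 6(Δ_0 - p'(0)) = 36 and h_2·m_2 + 2h_2·m_3 = 6(p'(5) - Δ_2) = 0.
Solving: m_0 = 292/29, m_1 = -236/29, m_2 = -32/29, m_3 = 16/29.
On [0, 3], p(t) = -3 - 2·t + 146/29·t² - 88/87·t³.
With t = 3/2: p(3/2) = 111/58.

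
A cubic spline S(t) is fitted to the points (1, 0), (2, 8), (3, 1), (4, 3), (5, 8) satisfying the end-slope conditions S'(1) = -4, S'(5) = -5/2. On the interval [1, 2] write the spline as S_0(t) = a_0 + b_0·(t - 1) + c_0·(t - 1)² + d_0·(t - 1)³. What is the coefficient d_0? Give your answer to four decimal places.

-16.6339

Put M_i = S'' at the i-th knot. Here h = (1, 1, 1, 1) and Δ = (8, -7, 2, 5), so the interior equations h_(i-1)·M_(i-1) + 2(h_(i-1)+h_i)·M_i + h_i·M_(i+1) = 6(Δ_i − Δ_(i-1)) read
  1·M_0 + 4·M_1 + 1·M_2 = 6(Δ_1 - Δ_0) = -90
  1·M_1 + 4·M_2 + 1·M_3 = 6(Δ_2 - Δ_1) = 54
  1·M_2 + 4·M_3 + 1·M_4 = 6(Δ_3 - Δ_2) = 18
Clamped end conditions give two more equations: 2h_0·M_0 + h_0·M_1 = 6(Δ_0 - S'(1)) = 72 and h_3·M_3 + 2h_3·M_4 = 6(S'(5) - Δ_3) = -45.
Hence M_0 = 3207/56, M_1 = -1191/28, M_2 = 183/8, M_3 = 141/28, M_4 = -1401/56.
On [1, 2], with S_0(t) = a_0 + b_0·(t - 1) + c_0·(t - 1)² + d_0·(t - 1)³: c_0 = M_0/2 = 3207/112, d_0 = (M_1 - M_0)/(6h_0) = -1863/112, b_0 = Δ_0 - h_0(2M_0 + M_1)/6 = -4.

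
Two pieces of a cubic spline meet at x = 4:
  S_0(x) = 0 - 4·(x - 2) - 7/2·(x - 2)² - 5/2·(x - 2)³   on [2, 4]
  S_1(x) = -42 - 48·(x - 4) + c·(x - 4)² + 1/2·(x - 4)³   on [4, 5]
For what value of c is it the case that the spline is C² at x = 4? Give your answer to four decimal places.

S_0''(x) = -7 - 15·(x - 2), so S_0''(4) = -37. On the right, S_1''(4) = 2c, so c = -37/2.

-18.5000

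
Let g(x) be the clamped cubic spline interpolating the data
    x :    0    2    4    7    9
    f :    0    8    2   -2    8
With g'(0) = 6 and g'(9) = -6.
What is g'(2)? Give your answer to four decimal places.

0.4859

Write M_i for g''(x_i). With h_i = 2, 2, 3, 2 and divided differences Δ_i = 4, -3, -4/3, 5, the continuity of g' gives the tridiagonal system
  2·M_0 + 8·M_1 + 2·M_2 = 6(Δ_1 - Δ_0) = -42
  2·M_1 + 10·M_2 + 3·M_3 = 6(Δ_2 - Δ_1) = 10
  3·M_2 + 10·M_3 + 2·M_4 = 6(Δ_3 - Δ_2) = 38
Clamped end conditions give two more equations: 2h_0·M_0 + h_0·M_1 = 6(Δ_0 - g'(0)) = -12 and h_3·M_3 + 2h_3·M_4 = 6(g'(9) - Δ_3) = -66.
Hence M_0 = -86/177, M_1 = -890/177, M_2 = -71/177, M_3 = 1420/177, M_4 = -7261/354.
On [2, 4], g'(x) = b_1 + 2c_1·(x - 2) + 3d_1·(x - 2)² with b_1 = Δ_1 - h_1(2M_1 + M_2)/6 = 86/177, c_1 = M_1/2 = -445/177, d_1 = (M_2 - M_1)/(6h_1) = 91/236. So g'(2) = 86/177.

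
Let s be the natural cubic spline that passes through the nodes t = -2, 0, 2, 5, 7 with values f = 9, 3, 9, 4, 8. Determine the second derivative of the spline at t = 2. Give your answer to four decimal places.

-5.0698

Write M_i for s''(x_i). With h_i = 2, 2, 3, 2 and divided differences Δ_i = -3, 3, -5/3, 2, the continuity of s' gives the tridiagonal system
  2·M_0 + 8·M_1 + 2·M_2 = 6(Δ_1 - Δ_0) = 36
  2·M_1 + 10·M_2 + 3·M_3 = 6(Δ_2 - Δ_1) = -28
  3·M_2 + 10·M_3 + 2·M_4 = 6(Δ_3 - Δ_2) = 22
Natural end conditions: M_0 = M_4 = 0.
Solving the tridiagonal system: M_0 = 0, M_1 = 248/43, M_2 = -218/43, M_3 = 160/43, M_4 = 0.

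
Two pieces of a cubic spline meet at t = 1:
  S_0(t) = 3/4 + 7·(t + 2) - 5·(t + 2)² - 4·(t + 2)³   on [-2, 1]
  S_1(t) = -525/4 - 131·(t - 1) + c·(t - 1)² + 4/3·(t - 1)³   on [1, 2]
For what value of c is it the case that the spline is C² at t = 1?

-41

S_0''(t) = -10 - 24·(t + 2), so S_0''(1) = -82. On the right, S_1''(1) = 2c, so c = -41.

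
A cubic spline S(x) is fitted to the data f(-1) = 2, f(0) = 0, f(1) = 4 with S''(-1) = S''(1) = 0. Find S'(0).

With M_i denoting the second derivative at x_i, h_i = 1, 1, and Δ_i = (y_(i+1) − y_i)/h_i = -2, 4:
  1·M_0 + 4·M_1 + 1·M_2 = 6(Δ_1 - Δ_0) = 36
Natural end conditions: M_0 = M_2 = 0.
Solving the tridiagonal system: M_0 = 0, M_1 = 9, M_2 = 0.
On [0, 1], S'(x) = b_1 + 2c_1·x + 3d_1·x² with b_1 = Δ_1 - h_1(2M_1 + M_2)/6 = 1, c_1 = M_1/2 = 9/2, d_1 = (M_2 - M_1)/(6h_1) = -3/2. So S'(0) = 1.

1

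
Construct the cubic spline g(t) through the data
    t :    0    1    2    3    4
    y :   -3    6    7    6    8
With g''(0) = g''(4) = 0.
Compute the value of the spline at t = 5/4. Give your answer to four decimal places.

Write m_i for g''(x_i). With h_i = 1, 1, 1, 1 and divided differences Δ_i = 9, 1, -1, 2, the continuity of g' gives the tridiagonal system
  1·m_0 + 4·m_1 + 1·m_2 = 6(Δ_1 - Δ_0) = -48
  1·m_1 + 4·m_2 + 1·m_3 = 6(Δ_2 - Δ_1) = -12
  1·m_2 + 4·m_3 + 1·m_4 = 6(Δ_3 - Δ_2) = 18
Natural end conditions: m_0 = m_4 = 0.
Hence m_0 = 0, m_1 = -327/28, m_2 = -9/7, m_3 = 135/28, m_4 = 0.
On [1, 2], g(t) = 6 + 143/28·(t - 1) - 327/56·(t - 1)² + 97/56·(t - 1)³.
With (t - 1) = 1/4: g(5/4) = 24869/3584.

6.9389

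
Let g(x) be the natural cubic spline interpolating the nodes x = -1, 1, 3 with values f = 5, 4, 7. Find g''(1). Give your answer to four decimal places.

Let M_i = g''(x_i). Step sizes h_i = 2, 2; slopes of the chords Δ_i = (y_(i+1) - y_i)/h_i = -1/2, 3/2.
  2·M_0 + 8·M_1 + 2·M_2 = 6(Δ_1 - Δ_0) = 12
Natural end conditions: M_0 = M_2 = 0.
Solving: M_0 = 0, M_1 = 3/2, M_2 = 0.

1.5000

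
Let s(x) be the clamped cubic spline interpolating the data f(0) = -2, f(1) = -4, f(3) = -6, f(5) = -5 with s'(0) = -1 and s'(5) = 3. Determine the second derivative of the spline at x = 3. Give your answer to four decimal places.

-0.2826

With M_i denoting the second derivative at x_i, h_i = 1, 2, 2, and Δ_i = (y_(i+1) − y_i)/h_i = -2, -1, 1/2:
  1·M_0 + 6·M_1 + 2·M_2 = 6(Δ_1 - Δ_0) = 6
  2·M_1 + 8·M_2 + 2·M_3 = 6(Δ_2 - Δ_1) = 9
Clamped end conditions give two more equations: 2h_0·M_0 + h_0·M_1 = 6(Δ_0 - s'(0)) = -6 and h_2·M_2 + 2h_2·M_3 = 6(s'(5) - Δ_2) = 15.
Solving: M_0 = -89/23, M_1 = 40/23, M_2 = -13/46, M_3 = 179/46.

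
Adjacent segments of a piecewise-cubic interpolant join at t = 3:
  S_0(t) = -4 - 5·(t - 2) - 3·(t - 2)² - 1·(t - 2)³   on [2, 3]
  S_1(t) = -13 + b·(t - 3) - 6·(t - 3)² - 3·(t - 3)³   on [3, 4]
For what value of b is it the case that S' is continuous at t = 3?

S_0'(t) = -5 - 6·(t - 2) - 3·(t - 2)², so S_0'(3) = -14. On the right, S_1'(3) = b, so b = -14.

-14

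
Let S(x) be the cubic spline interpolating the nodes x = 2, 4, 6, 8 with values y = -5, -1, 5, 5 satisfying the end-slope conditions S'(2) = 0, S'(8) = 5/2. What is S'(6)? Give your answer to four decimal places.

0.7333

Let m_i = S''(x_i). Step sizes h_i = 2, 2, 2; slopes of the chords Δ_i = (y_(i+1) - y_i)/h_i = 2, 3, 0.
  2·m_0 + 8·m_1 + 2·m_2 = 6(Δ_1 - Δ_0) = 6
  2·m_1 + 8·m_2 + 2·m_3 = 6(Δ_2 - Δ_1) = -18
Clamped end conditions give two more equations: 2h_0·m_0 + h_0·m_1 = 6(Δ_0 - S'(2)) = 12 and h_2·m_2 + 2h_2·m_3 = 6(S'(8) - Δ_2) = 15.
Forward elimination and back-substitution give m_0 = 73/30, m_1 = 17/15, m_2 = -119/30, m_3 = 86/15.
On [6, 8], S'(x) = b_2 + 2c_2·(x - 6) + 3d_2·(x - 6)² with b_2 = Δ_2 - h_2(2m_2 + m_3)/6 = 11/15, c_2 = m_2/2 = -119/60, d_2 = (m_3 - m_2)/(6h_2) = 97/120. So S'(6) = 11/15.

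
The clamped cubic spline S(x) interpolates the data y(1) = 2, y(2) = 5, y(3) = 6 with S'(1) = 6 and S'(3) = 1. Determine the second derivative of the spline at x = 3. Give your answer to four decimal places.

Write σ_i for S''(x_i). With h_i = 1, 1 and divided differences Δ_i = 3, 1, the continuity of S' gives the tridiagonal system
  1·σ_0 + 4·σ_1 + 1·σ_2 = 6(Δ_1 - Δ_0) = -12
Clamped end conditions give two more equations: 2h_0·σ_0 + h_0·σ_1 = 6(Δ_0 - S'(1)) = -18 and h_1·σ_1 + 2h_1·σ_2 = 6(S'(3) - Δ_1) = 0.
Forward elimination and back-substitution give σ_0 = -17/2, σ_1 = -1, σ_2 = 1/2.

0.5000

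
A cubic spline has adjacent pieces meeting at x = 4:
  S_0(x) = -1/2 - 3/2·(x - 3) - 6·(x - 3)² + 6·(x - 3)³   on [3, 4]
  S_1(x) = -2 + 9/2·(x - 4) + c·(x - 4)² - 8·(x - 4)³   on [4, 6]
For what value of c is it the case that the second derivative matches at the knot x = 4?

S_0''(x) = -12 + 36·(x - 3), so S_0''(4) = 24. On the right, S_1''(4) = 2c, so c = 12.

12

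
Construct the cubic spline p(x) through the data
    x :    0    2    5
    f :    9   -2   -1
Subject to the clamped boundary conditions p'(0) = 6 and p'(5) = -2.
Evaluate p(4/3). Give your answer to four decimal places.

3.5630

With M_i denoting the second derivative at x_i, h_i = 2, 3, and Δ_i = (y_(i+1) − y_i)/h_i = -11/2, 1/3:
  2·M_0 + 10·M_1 + 3·M_2 = 6(Δ_1 - Δ_0) = 35
Clamped end conditions give two more equations: 2h_0·M_0 + h_0·M_1 = 6(Δ_0 - p'(0)) = -69 and h_1·M_1 + 2h_1·M_2 = 6(p'(5) - Δ_1) = -14.
Forward elimination and back-substitution give M_0 = -447/20, M_1 = 51/5, M_2 = -223/30.
On [0, 2], p(x) = 9 + 6·x - 447/40·x² + 217/80·x³.
With x = 4/3: p(4/3) = 481/135.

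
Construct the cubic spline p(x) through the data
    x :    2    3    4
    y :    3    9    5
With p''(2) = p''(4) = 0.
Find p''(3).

-15

Let M_i = p''(x_i). Step sizes h_i = 1, 1; slopes of the chords Δ_i = (y_(i+1) - y_i)/h_i = 6, -4.
  1·M_0 + 4·M_1 + 1·M_2 = 6(Δ_1 - Δ_0) = -60
Natural end conditions: M_0 = M_2 = 0.
Solving the tridiagonal system: M_0 = 0, M_1 = -15, M_2 = 0.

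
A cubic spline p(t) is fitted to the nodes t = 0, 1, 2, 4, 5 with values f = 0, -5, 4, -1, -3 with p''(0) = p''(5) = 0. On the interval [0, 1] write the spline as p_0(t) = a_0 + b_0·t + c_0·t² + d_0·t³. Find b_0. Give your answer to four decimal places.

-9.2459

With M_i denoting the second derivative at x_i, h_i = 1, 1, 2, 1, and Δ_i = (y_(i+1) − y_i)/h_i = -5, 9, -5/2, -2:
  1·M_0 + 4·M_1 + 1·M_2 = 6(Δ_1 - Δ_0) = 84
  1·M_1 + 6·M_2 + 2·M_3 = 6(Δ_2 - Δ_1) = -69
  2·M_2 + 6·M_3 + 1·M_4 = 6(Δ_3 - Δ_2) = 3
Natural end conditions: M_0 = M_4 = 0.
Hence M_0 = 0, M_1 = 1554/61, M_2 = -1092/61, M_3 = 789/122, M_4 = 0.
On [0, 1], with p_0(t) = a_0 + b_0·t + c_0·t² + d_0·t³: c_0 = M_0/2 = 0, d_0 = (M_1 - M_0)/(6h_0) = 259/61, b_0 = Δ_0 - h_0(2M_0 + M_1)/6 = -564/61.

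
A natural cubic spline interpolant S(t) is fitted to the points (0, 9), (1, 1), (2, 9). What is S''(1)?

Put M_i = S'' at the i-th knot. Here h = (1, 1) and Δ = (-8, 8), so the interior equations h_(i-1)·M_(i-1) + 2(h_(i-1)+h_i)·M_i + h_i·M_(i+1) = 6(Δ_i − Δ_(i-1)) read
  1·M_0 + 4·M_1 + 1·M_2 = 6(Δ_1 - Δ_0) = 96
Natural end conditions: M_0 = M_2 = 0.
Solving: M_0 = 0, M_1 = 24, M_2 = 0.

24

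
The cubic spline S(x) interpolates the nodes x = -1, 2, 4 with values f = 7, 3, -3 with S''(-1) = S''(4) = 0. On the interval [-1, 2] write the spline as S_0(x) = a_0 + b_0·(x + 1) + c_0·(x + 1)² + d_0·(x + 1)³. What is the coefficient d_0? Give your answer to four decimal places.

Let M_i = S''(x_i). Step sizes h_i = 3, 2; slopes of the chords Δ_i = (y_(i+1) - y_i)/h_i = -4/3, -3.
  3·M_0 + 10·M_1 + 2·M_2 = 6(Δ_1 - Δ_0) = -10
Natural end conditions: M_0 = M_2 = 0.
Solving the tridiagonal system: M_0 = 0, M_1 = -1, M_2 = 0.
On [-1, 2], with S_0(x) = a_0 + b_0·(x + 1) + c_0·(x + 1)² + d_0·(x + 1)³: c_0 = M_0/2 = 0, d_0 = (M_1 - M_0)/(6h_0) = -1/18, b_0 = Δ_0 - h_0(2M_0 + M_1)/6 = -5/6.

-0.0556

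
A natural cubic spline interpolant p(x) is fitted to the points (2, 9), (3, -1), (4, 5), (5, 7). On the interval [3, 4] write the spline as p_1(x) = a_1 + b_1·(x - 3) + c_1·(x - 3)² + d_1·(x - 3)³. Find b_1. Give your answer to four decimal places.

-0.9333

Put M_i = p'' at the i-th knot. Here h = (1, 1, 1) and Δ = (-10, 6, 2), so the interior equations h_(i-1)·M_(i-1) + 2(h_(i-1)+h_i)·M_i + h_i·M_(i+1) = 6(Δ_i − Δ_(i-1)) read
  1·M_0 + 4·M_1 + 1·M_2 = 6(Δ_1 - Δ_0) = 96
  1·M_1 + 4·M_2 + 1·M_3 = 6(Δ_2 - Δ_1) = -24
Natural end conditions: M_0 = M_3 = 0.
Solving: M_0 = 0, M_1 = 136/5, M_2 = -64/5, M_3 = 0.
On [3, 4], with p_1(x) = a_1 + b_1·(x - 3) + c_1·(x - 3)² + d_1·(x - 3)³: c_1 = M_1/2 = 68/5, d_1 = (M_2 - M_1)/(6h_1) = -20/3, b_1 = Δ_1 - h_1(2M_1 + M_2)/6 = -14/15.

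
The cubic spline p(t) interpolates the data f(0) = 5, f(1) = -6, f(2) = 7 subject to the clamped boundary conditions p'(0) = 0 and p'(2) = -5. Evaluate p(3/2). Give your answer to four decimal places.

With M_i denoting the second derivative at x_i, h_i = 1, 1, and Δ_i = (y_(i+1) − y_i)/h_i = -11, 13:
  1·M_0 + 4·M_1 + 1·M_2 = 6(Δ_1 - Δ_0) = 144
Clamped end conditions give two more equations: 2h_0·M_0 + h_0·M_1 = 6(Δ_0 - p'(0)) = -66 and h_1·M_1 + 2h_1·M_2 = 6(p'(2) - Δ_1) = -108.
Solving: M_0 = -143/2, M_1 = 77, M_2 = -185/2.
On [1, 2], p(t) = -6 + 11/4·(t - 1) + 77/2·(t - 1)² - 113/4·(t - 1)³.
With (t - 1) = 1/2: p(3/2) = 47/32.

1.4688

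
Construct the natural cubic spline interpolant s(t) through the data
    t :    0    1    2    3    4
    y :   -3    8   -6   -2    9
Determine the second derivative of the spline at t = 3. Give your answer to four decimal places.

Write M_i for s''(x_i). With h_i = 1, 1, 1, 1 and divided differences Δ_i = 11, -14, 4, 11, the continuity of s' gives the tridiagonal system
  1·M_0 + 4·M_1 + 1·M_2 = 6(Δ_1 - Δ_0) = -150
  1·M_1 + 4·M_2 + 1·M_3 = 6(Δ_2 - Δ_1) = 108
  1·M_2 + 4·M_3 + 1·M_4 = 6(Δ_3 - Δ_2) = 42
Natural end conditions: M_0 = M_4 = 0.
Hence M_0 = 0, M_1 = -330/7, M_2 = 270/7, M_3 = 6/7, M_4 = 0.

0.8571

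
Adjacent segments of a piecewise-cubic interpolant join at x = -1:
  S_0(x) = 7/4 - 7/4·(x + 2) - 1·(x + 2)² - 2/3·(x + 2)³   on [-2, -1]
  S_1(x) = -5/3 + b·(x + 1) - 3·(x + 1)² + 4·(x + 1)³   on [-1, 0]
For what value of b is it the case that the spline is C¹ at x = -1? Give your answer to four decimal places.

S_0'(x) = -7/4 - 2·(x + 2) - 2·(x + 2)², so S_0'(-1) = -23/4. On the right, S_1'(-1) = b, so b = -23/4.

-5.7500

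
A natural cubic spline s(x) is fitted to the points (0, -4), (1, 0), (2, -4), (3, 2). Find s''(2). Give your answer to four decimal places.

19.2000

Write σ_i for s''(x_i). With h_i = 1, 1, 1 and divided differences Δ_i = 4, -4, 6, the continuity of s' gives the tridiagonal system
  1·σ_0 + 4·σ_1 + 1·σ_2 = 6(Δ_1 - Δ_0) = -48
  1·σ_1 + 4·σ_2 + 1·σ_3 = 6(Δ_2 - Δ_1) = 60
Natural end conditions: σ_0 = σ_3 = 0.
Forward elimination and back-substitution give σ_0 = 0, σ_1 = -84/5, σ_2 = 96/5, σ_3 = 0.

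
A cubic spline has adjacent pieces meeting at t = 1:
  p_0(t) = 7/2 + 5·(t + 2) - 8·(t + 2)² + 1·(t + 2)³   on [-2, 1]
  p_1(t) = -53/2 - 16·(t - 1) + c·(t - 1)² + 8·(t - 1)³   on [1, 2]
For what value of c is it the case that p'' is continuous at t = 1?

1

p_0''(t) = -16 + 6·(t + 2), so p_0''(1) = 2. On the right, p_1''(1) = 2c, so c = 1.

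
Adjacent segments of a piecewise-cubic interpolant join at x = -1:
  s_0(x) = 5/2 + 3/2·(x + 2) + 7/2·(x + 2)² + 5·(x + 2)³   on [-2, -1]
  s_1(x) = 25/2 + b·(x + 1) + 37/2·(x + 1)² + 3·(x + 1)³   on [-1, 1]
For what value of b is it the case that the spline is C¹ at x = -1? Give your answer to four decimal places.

23.5000

s_0'(x) = 3/2 + 7·(x + 2) + 15·(x + 2)², so s_0'(-1) = 47/2. On the right, s_1'(-1) = b, so b = 47/2.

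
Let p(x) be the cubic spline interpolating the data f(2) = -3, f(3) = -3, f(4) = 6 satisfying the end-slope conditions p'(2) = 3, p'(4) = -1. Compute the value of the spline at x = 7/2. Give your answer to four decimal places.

2.4063

Let M_i = p''(x_i). Step sizes h_i = 1, 1; slopes of the chords Δ_i = (y_(i+1) - y_i)/h_i = 0, 9.
  1·M_0 + 4·M_1 + 1·M_2 = 6(Δ_1 - Δ_0) = 54
Clamped end conditions give two more equations: 2h_0·M_0 + h_0·M_1 = 6(Δ_0 - p'(2)) = -18 and h_1·M_1 + 2h_1·M_2 = 6(p'(4) - Δ_1) = -60.
Solving: M_0 = -49/2, M_1 = 31, M_2 = -91/2.
On [3, 4], p(x) = -3 + 25/4·(x - 3) + 31/2·(x - 3)² - 51/4·(x - 3)³.
With (x - 3) = 1/2: p(7/2) = 77/32.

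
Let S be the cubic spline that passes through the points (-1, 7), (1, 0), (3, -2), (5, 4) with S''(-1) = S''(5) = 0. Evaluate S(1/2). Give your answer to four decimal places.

Write M_i for S''(x_i). With h_i = 2, 2, 2 and divided differences Δ_i = -7/2, -1, 3, the continuity of S' gives the tridiagonal system
  2·M_0 + 8·M_1 + 2·M_2 = 6(Δ_1 - Δ_0) = 15
  2·M_1 + 8·M_2 + 2·M_3 = 6(Δ_2 - Δ_1) = 24
Natural end conditions: M_0 = M_3 = 0.
Solving the tridiagonal system: M_0 = 0, M_1 = 6/5, M_2 = 27/10, M_3 = 0.
On [-1, 1], S(x) = 7 - 39/10·(x + 1) + 0·(x + 1)² + 1/10·(x + 1)³.
With (x + 1) = 3/2: S(1/2) = 119/80.

1.4875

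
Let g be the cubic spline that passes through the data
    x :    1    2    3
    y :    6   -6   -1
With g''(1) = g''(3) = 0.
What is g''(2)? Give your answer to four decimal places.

Put M_i = g'' at the i-th knot. Here h = (1, 1) and Δ = (-12, 5), so the interior equations h_(i-1)·M_(i-1) + 2(h_(i-1)+h_i)·M_i + h_i·M_(i+1) = 6(Δ_i − Δ_(i-1)) read
  1·M_0 + 4·M_1 + 1·M_2 = 6(Δ_1 - Δ_0) = 102
Natural end conditions: M_0 = M_2 = 0.
Solving the tridiagonal system: M_0 = 0, M_1 = 51/2, M_2 = 0.

25.5000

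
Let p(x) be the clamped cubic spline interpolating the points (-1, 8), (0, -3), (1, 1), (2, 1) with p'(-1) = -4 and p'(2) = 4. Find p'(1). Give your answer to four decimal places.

3.2667

Write σ_i for p''(x_i). With h_i = 1, 1, 1 and divided differences Δ_i = -11, 4, 0, the continuity of p' gives the tridiagonal system
  1·σ_0 + 4·σ_1 + 1·σ_2 = 6(Δ_1 - Δ_0) = 90
  1·σ_1 + 4·σ_2 + 1·σ_3 = 6(Δ_2 - Δ_1) = -24
Clamped end conditions give two more equations: 2h_0·σ_0 + h_0·σ_1 = 6(Δ_0 - p'(-1)) = -42 and h_2·σ_2 + 2h_2·σ_3 = 6(p'(2) - Δ_2) = 24.
Solving: σ_0 = -598/15, σ_1 = 566/15, σ_2 = -316/15, σ_3 = 338/15.
On [1, 2], p'(x) = b_2 + 2c_2·(x - 1) + 3d_2·(x - 1)² with b_2 = Δ_2 - h_2(2σ_2 + σ_3)/6 = 49/15, c_2 = σ_2/2 = -158/15, d_2 = (σ_3 - σ_2)/(6h_2) = 109/15. So p'(1) = 49/15.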